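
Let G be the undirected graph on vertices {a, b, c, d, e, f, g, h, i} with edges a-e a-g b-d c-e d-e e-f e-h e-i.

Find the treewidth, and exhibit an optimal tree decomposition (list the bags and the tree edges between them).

Treewidth 1.
One optimal decomposition is:
Bags: B1 = {a, e}  B2 = {c, e}  B3 = {e, h}  B4 = {e, i}  B5 = {a, g}  B6 = {d, e}  B7 = {b, d}  B8 = {e, f}
Tree: B1–B2, B2–B3, B3–B4, B1–B5, B1–B6, B6–B7, B1–B8

Each bag holds 2 vertices, so the decomposition has width 1, which upper-bounds the treewidth. G has an edge, so its treewidth is at least 1. Combining the bounds, tw(G) = 1.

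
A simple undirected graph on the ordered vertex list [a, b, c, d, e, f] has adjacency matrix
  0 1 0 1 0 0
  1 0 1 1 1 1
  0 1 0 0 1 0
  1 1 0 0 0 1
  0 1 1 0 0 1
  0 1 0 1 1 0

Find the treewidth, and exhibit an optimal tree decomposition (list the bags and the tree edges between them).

The largest bag has 3 vertices, giving width 2; this decomposition certifies tw(G) ≤ 2. Conversely, {a, b, d} is a clique of size 3, and the vertices of any clique must share a bag in every tree decomposition; so some bag has ≥ 3 vertices and tw(G) ≥ 2. Therefore the treewidth is 2.

Treewidth 2.
Bags: B1 = {b, d, f}  B2 = {b, e, f}  B3 = {a, b, d}  B4 = {b, c, e}
Tree: B1–B2, B1–B3, B2–B4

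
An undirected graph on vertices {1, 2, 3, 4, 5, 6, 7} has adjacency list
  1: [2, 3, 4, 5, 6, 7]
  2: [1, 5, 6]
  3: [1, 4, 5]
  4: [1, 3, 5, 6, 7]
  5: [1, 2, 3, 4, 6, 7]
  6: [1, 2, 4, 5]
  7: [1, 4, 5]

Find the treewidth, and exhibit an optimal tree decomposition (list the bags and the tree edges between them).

Each bag holds 4 vertices, so the decomposition has width 3, which upper-bounds the treewidth. On the other hand G contains the 4-clique {1, 2, 5, 6}. A clique must lie in a single bag of any decomposition, so no decomposition can have width below 3. Therefore the treewidth is 3.

Treewidth 3.
Bags: B1 = {1, 4, 5, 6}  B2 = {1, 3, 4, 5}  B3 = {1, 2, 5, 6}  B4 = {1, 4, 5, 7}
Tree: B1–B2, B1–B3, B2–B4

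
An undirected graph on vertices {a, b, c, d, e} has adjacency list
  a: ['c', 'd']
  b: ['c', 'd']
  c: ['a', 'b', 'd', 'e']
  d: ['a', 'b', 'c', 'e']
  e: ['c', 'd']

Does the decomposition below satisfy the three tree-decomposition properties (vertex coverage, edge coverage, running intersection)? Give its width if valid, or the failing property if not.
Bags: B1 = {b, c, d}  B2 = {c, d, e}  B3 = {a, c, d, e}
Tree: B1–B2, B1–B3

A tree decomposition must satisfy three properties: every vertex lies in some bag; for every edge, both endpoints lie together in some bag; and for every vertex, the bags containing it form a connected subtree. Here bags containing vertex e are not connected in the tree, so the decomposition is invalid.

No — bags containing vertex e are not connected in the tree.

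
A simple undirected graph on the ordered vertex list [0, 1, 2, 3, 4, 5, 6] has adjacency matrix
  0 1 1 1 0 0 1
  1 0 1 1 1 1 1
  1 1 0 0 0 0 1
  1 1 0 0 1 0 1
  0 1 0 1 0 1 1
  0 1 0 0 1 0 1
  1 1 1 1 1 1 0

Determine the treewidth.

A width-3 tree decomposition is:
Bags: B1 = {0, 1, 2, 6}  B2 = {0, 1, 3, 6}  B3 = {1, 3, 4, 6}  B4 = {1, 4, 5, 6}
Tree: B1–B2, B2–B3, B3–B4
The largest bag has 4 vertices, giving width 3; this decomposition certifies tw(G) ≤ 3. Conversely, {0, 1, 2, 6} is a clique of size 4, and the vertices of any clique must share a bag in every tree decomposition; so some bag has ≥ 4 vertices and tw(G) ≥ 3. Hence tw(G) = 3 exactly.

3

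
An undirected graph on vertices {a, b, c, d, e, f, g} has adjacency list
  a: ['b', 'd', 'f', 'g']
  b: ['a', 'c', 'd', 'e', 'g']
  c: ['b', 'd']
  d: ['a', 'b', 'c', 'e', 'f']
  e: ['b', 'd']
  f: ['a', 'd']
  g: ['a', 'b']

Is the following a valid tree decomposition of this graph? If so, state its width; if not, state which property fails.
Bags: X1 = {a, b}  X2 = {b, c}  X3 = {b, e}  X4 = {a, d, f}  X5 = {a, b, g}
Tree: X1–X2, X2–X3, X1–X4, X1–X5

A tree decomposition must satisfy three properties: every vertex lies in some bag; for every edge, both endpoints lie together in some bag; and for every vertex, the bags containing it form a connected subtree. Here edge (d,b) lies in no bag, so the decomposition is invalid.

No — edge (d,b) lies in no bag.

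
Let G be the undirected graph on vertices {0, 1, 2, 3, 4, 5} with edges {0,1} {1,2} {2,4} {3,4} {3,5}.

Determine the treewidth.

A width-1 tree decomposition is:
Bags: B1 = {0, 1}  B2 = {1, 2}  B3 = {2, 4}  B4 = {3, 4}  B5 = {3, 5}
Tree: B1–B2, B2–B3, B3–B4, B4–B5
The largest bag has 2 vertices, giving width 1; this decomposition certifies tw(G) ≤ 1. G has an edge, so its treewidth is at least 1. The upper and lower bounds meet at 1, so that is the treewidth.

1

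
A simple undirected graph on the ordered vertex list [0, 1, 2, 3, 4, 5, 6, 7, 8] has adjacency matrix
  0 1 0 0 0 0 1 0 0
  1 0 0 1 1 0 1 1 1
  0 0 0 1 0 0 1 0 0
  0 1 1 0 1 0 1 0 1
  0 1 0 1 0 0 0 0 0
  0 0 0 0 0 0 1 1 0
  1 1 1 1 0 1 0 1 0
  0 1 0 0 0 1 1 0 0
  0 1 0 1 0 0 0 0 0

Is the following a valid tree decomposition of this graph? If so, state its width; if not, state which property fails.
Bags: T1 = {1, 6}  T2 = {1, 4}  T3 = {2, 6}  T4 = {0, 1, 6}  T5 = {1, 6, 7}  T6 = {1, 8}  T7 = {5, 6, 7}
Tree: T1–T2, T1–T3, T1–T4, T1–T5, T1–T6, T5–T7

A tree decomposition must satisfy three properties: every vertex lies in some bag; for every edge, both endpoints lie together in some bag; and for every vertex, the bags containing it form a connected subtree. Here vertex 3 appears in no bag, so the decomposition is invalid.

No — vertex 3 appears in no bag.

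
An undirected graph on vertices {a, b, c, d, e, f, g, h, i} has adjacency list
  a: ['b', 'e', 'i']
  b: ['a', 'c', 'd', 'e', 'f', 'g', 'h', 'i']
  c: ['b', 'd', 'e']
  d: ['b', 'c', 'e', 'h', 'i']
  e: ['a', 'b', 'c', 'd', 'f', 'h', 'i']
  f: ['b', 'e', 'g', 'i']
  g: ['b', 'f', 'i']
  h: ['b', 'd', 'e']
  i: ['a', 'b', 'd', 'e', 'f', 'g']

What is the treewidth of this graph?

A width-3 tree decomposition is:
Bags: B1 = {a, b, e, i}  B2 = {b, d, e, i}  B3 = {b, e, f, i}  B4 = {b, f, g, i}  B5 = {b, d, e, h}  B6 = {b, c, d, e}
Tree: B1–B2, B1–B3, B3–B4, B2–B5, B5–B6
Every bag has size at most 4, so the width is 4 − 1 = 3 and tw(G) ≤ 3. On the other hand G contains the 4-clique {b, f, g, i}. A clique must lie in a single bag of any decomposition, so no decomposition can have width below 3. The upper and lower bounds meet at 3, so that is the treewidth.

3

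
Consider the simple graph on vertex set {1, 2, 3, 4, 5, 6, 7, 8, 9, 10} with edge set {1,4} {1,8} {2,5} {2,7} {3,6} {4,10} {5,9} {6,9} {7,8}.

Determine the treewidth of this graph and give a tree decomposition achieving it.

Treewidth 1.
Bags: B1 = {3, 6}  B2 = {6, 9}  B3 = {5, 9}  B4 = {2, 5}  B5 = {2, 7}  B6 = {7, 8}  B7 = {1, 8}  B8 = {1, 4}  B9 = {4, 10}
Tree: B1–B2, B2–B3, B3–B4, B4–B5, B5–B6, B6–B7, B7–B8, B8–B9

Each bag holds 2 vertices, so the decomposition has width 1, which upper-bounds the treewidth. G has an edge, so its treewidth is at least 1. The upper and lower bounds meet at 1, so that is the treewidth.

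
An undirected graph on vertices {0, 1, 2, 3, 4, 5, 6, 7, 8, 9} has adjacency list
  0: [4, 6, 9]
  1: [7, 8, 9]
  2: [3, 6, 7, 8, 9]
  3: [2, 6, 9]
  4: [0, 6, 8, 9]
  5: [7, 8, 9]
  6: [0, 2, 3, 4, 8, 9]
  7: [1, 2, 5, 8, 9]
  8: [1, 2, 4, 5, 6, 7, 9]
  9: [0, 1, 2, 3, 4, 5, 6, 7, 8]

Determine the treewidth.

3

A width-3 tree decomposition is:
Bags: B1 = {2, 6, 8, 9}  B2 = {4, 6, 8, 9}  B3 = {2, 7, 8, 9}  B4 = {2, 3, 6, 9}  B5 = {5, 7, 8, 9}  B6 = {0, 4, 6, 9}  B7 = {1, 7, 8, 9}
Tree: B1–B2, B1–B3, B1–B4, B3–B5, B2–B6, B3–B7
Every bag has size at most 4, so the width is 4 − 1 = 3 and tw(G) ≤ 3. For the lower bound, the 4 vertices {0, 4, 6, 9} are pairwise adjacent, and any tree decomposition puts a clique entirely inside one bag — forcing width ≥ 3. The upper and lower bounds meet at 3, so that is the treewidth.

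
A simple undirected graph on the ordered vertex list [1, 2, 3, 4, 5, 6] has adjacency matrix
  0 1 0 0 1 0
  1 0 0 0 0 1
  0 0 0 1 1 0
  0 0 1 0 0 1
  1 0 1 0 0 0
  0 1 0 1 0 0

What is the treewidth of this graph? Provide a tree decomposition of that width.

Each bag holds 3 vertices, so the decomposition has width 2, which upper-bounds the treewidth. Since 2–1–5–3–4–6–2 is a cycle in G, G is not acyclic. Forests are exactly the graphs of treewidth ≤ 1, so tw(G) ≥ 2. Therefore the treewidth is 2.

Treewidth 2.
One such decomposition:
Bags: B1 = {1, 2, 5}  B2 = {2, 3, 5}  B3 = {2, 3, 4}  B4 = {2, 4, 6}
Tree: B1–B2, B2–B3, B3–B4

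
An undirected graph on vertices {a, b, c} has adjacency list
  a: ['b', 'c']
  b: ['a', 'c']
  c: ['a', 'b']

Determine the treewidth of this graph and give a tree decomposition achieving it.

With just one bag of size 3, the width is 3 − 1 = 2, so tw(G) ≤ 2. For the lower bound, the 3 vertices {a, b, c} are pairwise adjacent, and any tree decomposition puts a clique entirely inside one bag — forcing width ≥ 2. Combining the bounds, tw(G) = 2.

Treewidth 2.
One such decomposition:
Bags: B1 = {a, b, c}
Tree: (single bag)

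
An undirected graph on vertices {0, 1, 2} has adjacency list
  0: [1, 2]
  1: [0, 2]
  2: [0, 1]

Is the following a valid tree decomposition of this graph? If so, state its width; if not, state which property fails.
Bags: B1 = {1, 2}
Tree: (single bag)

A tree decomposition must satisfy three properties: every vertex lies in some bag; for every edge, both endpoints lie together in some bag; and for every vertex, the bags containing it form a connected subtree. Here vertex 0 appears in no bag, so the decomposition is invalid.

No — vertex 0 appears in no bag.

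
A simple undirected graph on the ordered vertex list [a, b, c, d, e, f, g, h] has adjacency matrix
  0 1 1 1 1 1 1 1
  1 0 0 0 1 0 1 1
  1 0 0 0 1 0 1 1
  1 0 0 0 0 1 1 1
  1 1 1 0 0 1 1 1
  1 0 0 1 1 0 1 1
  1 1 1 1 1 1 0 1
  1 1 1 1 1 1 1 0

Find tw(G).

A width-4 tree decomposition is:
Bags: B1 = {a, e, f, g, h}  B2 = {a, c, e, g, h}  B3 = {a, b, e, g, h}  B4 = {a, d, f, g, h}
Tree: B1–B2, B1–B3, B1–B4
Each bag holds 5 vertices, so the decomposition has width 4, which upper-bounds the treewidth. For the lower bound, the 5 vertices {a, d, f, g, h} are pairwise adjacent, and any tree decomposition puts a clique entirely inside one bag — forcing width ≥ 4. Therefore the treewidth is 4.

4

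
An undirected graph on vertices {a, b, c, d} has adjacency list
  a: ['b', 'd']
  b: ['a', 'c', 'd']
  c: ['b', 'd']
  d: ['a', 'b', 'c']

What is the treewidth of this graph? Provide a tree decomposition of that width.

The largest bag has 3 vertices, giving width 2; this decomposition certifies tw(G) ≤ 2. For the lower bound, the 3 vertices {b, c, d} are pairwise adjacent, and any tree decomposition puts a clique entirely inside one bag — forcing width ≥ 2. Combining the bounds, tw(G) = 2.

Treewidth 2.
Bags: B1 = {b, c, d}  B2 = {a, b, d}
Tree: B1–B2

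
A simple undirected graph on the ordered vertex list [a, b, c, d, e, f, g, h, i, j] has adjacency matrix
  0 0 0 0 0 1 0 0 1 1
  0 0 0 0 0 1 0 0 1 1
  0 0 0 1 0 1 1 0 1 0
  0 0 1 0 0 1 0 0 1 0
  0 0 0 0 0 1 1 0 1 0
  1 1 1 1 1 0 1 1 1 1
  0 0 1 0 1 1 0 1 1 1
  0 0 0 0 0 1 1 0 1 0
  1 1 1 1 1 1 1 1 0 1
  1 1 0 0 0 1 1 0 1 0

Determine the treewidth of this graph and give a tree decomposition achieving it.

The largest bag has 4 vertices, giving width 3; this decomposition certifies tw(G) ≤ 3. Conversely, {c, d, f, i} is a clique of size 4, and the vertices of any clique must share a bag in every tree decomposition; so some bag has ≥ 4 vertices and tw(G) ≥ 3. Combining the bounds, tw(G) = 3.

Treewidth 3.
One optimal decomposition is:
Bags: B1 = {c, f, g, i}  B2 = {f, g, i, j}  B3 = {b, f, i, j}  B4 = {f, g, h, i}  B5 = {c, d, f, i}  B6 = {a, f, i, j}  B7 = {e, f, g, i}
Tree: B1–B2, B2–B3, B1–B4, B1–B5, B3–B6, B4–B7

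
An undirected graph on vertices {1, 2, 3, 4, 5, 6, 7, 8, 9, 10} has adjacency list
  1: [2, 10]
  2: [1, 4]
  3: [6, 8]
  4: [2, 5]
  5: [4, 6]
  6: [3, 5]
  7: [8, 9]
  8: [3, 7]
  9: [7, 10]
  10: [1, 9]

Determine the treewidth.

A width-2 tree decomposition is:
Bags: B1 = {1, 2, 4}  B2 = {1, 4, 10}  B3 = {4, 9, 10}  B4 = {4, 7, 9}  B5 = {4, 7, 8}  B6 = {3, 4, 8}  B7 = {3, 4, 6}  B8 = {4, 5, 6}
Tree: B1–B2, B2–B3, B3–B4, B4–B5, B5–B6, B6–B7, B7–B8
Every bag has size at most 3, so the width is 3 − 1 = 2 and tw(G) ≤ 2. For the lower bound, G contains the cycle 4–2–1–10–9–7–8–3–6–5–4, so G is not a forest; only forests have treewidth ≤ 1, hence tw(G) ≥ 2. Hence tw(G) = 2 exactly.

2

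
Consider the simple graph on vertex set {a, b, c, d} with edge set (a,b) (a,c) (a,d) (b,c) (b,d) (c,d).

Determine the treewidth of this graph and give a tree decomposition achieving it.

A single bag containing all 4 vertices is trivially a valid decomposition of width 3. For the lower bound, the 4 vertices {a, b, c, d} are pairwise adjacent, and any tree decomposition puts a clique entirely inside one bag — forcing width ≥ 3. Therefore the treewidth is 3.

Treewidth 3.
One optimal decomposition is:
Bags: B1 = {a, b, c, d}
Tree: (single bag)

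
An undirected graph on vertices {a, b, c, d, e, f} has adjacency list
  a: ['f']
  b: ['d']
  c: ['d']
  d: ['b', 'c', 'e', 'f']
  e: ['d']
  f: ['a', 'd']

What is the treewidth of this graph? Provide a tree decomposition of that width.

Treewidth 1.
Bags: B1 = {d, f}  B2 = {d, e}  B3 = {a, f}  B4 = {c, d}  B5 = {b, d}
Tree: B1–B2, B1–B3, B2–B4, B4–B5

Each bag holds 2 vertices, so the decomposition has width 1, which upper-bounds the treewidth. G has an edge, so its treewidth is at least 1. Combining the bounds, tw(G) = 1.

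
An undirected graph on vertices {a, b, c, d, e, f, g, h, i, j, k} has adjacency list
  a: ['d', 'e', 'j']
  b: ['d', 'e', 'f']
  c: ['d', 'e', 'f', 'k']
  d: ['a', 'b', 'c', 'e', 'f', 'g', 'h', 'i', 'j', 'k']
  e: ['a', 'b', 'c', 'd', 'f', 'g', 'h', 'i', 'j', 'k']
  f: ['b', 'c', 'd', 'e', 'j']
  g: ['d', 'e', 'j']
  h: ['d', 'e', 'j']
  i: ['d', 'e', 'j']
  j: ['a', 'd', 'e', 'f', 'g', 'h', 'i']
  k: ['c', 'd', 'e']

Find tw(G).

3

A width-3 tree decomposition is:
Bags: B1 = {d, e, f, j}  B2 = {d, e, h, j}  B3 = {c, d, e, f}  B4 = {c, d, e, k}  B5 = {a, d, e, j}  B6 = {d, e, g, j}  B7 = {d, e, i, j}  B8 = {b, d, e, f}
Tree: B1–B2, B1–B3, B3–B4, B1–B5, B5–B6, B2–B7, B3–B8
Each bag holds 4 vertices, so the decomposition has width 3, which upper-bounds the treewidth. On the other hand G contains the 4-clique {d, e, f, j}. A clique must lie in a single bag of any decomposition, so no decomposition can have width below 3. Therefore the treewidth is 3.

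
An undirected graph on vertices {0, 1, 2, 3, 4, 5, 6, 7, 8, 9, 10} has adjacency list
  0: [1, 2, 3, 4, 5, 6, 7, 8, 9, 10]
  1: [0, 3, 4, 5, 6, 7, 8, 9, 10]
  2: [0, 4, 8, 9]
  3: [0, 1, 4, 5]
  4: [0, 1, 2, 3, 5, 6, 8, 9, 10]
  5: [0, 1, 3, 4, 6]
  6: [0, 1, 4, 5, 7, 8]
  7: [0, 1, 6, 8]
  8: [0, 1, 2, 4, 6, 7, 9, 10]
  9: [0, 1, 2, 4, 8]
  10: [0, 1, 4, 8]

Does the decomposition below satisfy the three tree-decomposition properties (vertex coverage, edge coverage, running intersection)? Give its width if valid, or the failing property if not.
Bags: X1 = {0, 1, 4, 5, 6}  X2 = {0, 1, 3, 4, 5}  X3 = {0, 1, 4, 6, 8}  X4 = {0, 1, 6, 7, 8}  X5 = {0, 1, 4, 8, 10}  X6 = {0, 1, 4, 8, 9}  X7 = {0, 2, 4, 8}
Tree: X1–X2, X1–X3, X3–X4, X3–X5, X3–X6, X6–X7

A tree decomposition must satisfy three properties: every vertex lies in some bag; for every edge, both endpoints lie together in some bag; and for every vertex, the bags containing it form a connected subtree. Here edge (9,2) lies in no bag, so the decomposition is invalid.

No — edge (9,2) lies in no bag.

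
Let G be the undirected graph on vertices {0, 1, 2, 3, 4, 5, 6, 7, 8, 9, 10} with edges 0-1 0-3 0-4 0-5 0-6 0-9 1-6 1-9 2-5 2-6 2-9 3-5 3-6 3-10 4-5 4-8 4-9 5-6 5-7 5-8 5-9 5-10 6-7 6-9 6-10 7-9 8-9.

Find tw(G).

A width-3 tree decomposition is:
Bags: B1 = {0, 1, 6, 9}  B2 = {0, 5, 6, 9}  B3 = {0, 4, 5, 9}  B4 = {2, 5, 6, 9}  B5 = {0, 3, 5, 6}  B6 = {5, 6, 7, 9}  B7 = {4, 5, 8, 9}  B8 = {3, 5, 6, 10}
Tree: B1–B2, B2–B3, B2–B4, B2–B5, B2–B6, B3–B7, B5–B8
Each bag holds 4 vertices, so the decomposition has width 3, which upper-bounds the treewidth. For the lower bound, the 4 vertices {0, 1, 6, 9} are pairwise adjacent, and any tree decomposition puts a clique entirely inside one bag — forcing width ≥ 3. The upper and lower bounds meet at 3, so that is the treewidth.

3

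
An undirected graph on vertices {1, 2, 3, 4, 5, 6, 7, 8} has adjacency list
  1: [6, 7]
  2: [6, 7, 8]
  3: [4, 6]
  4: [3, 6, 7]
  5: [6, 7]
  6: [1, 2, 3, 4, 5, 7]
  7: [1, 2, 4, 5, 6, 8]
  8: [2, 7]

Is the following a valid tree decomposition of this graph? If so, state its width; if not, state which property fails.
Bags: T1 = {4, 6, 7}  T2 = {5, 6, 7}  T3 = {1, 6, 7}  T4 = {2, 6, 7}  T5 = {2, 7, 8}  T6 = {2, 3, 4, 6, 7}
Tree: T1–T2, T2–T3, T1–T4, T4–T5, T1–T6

A tree decomposition must satisfy three properties: every vertex lies in some bag; for every edge, both endpoints lie together in some bag; and for every vertex, the bags containing it form a connected subtree. Here bags containing vertex 2 are not connected in the tree, so the decomposition is invalid.

No — bags containing vertex 2 are not connected in the tree.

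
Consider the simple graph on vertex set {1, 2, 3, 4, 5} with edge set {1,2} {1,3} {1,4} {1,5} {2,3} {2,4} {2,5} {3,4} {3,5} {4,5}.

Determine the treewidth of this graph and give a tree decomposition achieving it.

Treewidth 4.
One such decomposition:
Bags: B1 = {1, 2, 3, 4, 5}
Tree: (single bag)

A single bag containing all 5 vertices is trivially a valid decomposition of width 4. On the other hand G contains the 5-clique {1, 2, 3, 4, 5}. A clique must lie in a single bag of any decomposition, so no decomposition can have width below 4. Therefore the treewidth is 4.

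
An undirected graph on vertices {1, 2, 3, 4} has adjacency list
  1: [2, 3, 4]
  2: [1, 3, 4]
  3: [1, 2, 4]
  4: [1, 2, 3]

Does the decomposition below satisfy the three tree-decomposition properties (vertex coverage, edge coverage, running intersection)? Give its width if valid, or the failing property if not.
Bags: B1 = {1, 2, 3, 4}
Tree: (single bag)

Yes; width 3.

Checking the three conditions: (i) the bags cover all of {1, 2, 3, 4}; (ii) for each edge, some bag contains both endpoints; (iii) the bags containing any fixed vertex form a subtree. All hold, so the decomposition is valid with width 4 − 1 = 3.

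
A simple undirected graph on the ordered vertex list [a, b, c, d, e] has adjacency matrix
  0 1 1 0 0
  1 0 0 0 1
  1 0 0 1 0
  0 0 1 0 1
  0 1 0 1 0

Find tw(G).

A width-2 tree decomposition is:
Bags: B1 = {b, d, e}  B2 = {a, b, d}  B3 = {a, c, d}
Tree: B1–B2, B2–B3
The largest bag has 3 vertices, giving width 2; this decomposition certifies tw(G) ≤ 2. The edges d–e–b–a–c–d form a cycle, so G is not a tree and its treewidth is at least 2. Hence tw(G) = 2 exactly.

2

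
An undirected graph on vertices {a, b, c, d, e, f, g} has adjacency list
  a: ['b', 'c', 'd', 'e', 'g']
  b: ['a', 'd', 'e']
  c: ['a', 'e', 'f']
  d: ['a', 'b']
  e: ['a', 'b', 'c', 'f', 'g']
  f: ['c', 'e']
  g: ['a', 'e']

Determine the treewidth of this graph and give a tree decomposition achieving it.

Every bag has size at most 3, so the width is 3 − 1 = 2 and tw(G) ≤ 2. On the other hand G contains the 3-clique {a, b, d}. A clique must lie in a single bag of any decomposition, so no decomposition can have width below 2. The upper and lower bounds meet at 2, so that is the treewidth.

Treewidth 2.
One optimal decomposition is:
Bags: B1 = {a, e, g}  B2 = {a, c, e}  B3 = {a, b, e}  B4 = {a, b, d}  B5 = {c, e, f}
Tree: B1–B2, B1–B3, B3–B4, B2–B5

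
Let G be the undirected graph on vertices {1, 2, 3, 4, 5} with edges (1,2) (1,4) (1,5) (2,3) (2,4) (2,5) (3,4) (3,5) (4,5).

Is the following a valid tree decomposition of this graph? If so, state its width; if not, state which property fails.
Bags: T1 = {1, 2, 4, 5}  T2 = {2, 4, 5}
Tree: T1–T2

A tree decomposition must satisfy three properties: every vertex lies in some bag; for every edge, both endpoints lie together in some bag; and for every vertex, the bags containing it form a connected subtree. Here vertex 3 appears in no bag, so the decomposition is invalid.

No — vertex 3 appears in no bag.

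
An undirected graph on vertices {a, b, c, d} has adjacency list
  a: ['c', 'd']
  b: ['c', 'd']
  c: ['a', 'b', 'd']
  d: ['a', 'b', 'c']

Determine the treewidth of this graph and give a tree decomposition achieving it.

Treewidth 2.
One such decomposition:
Bags: B1 = {b, c, d}  B2 = {a, c, d}
Tree: B1–B2

Every bag has size at most 3, so the width is 3 − 1 = 2 and tw(G) ≤ 2. Conversely, {a, c, d} is a clique of size 3, and the vertices of any clique must share a bag in every tree decomposition; so some bag has ≥ 3 vertices and tw(G) ≥ 2. Therefore the treewidth is 2.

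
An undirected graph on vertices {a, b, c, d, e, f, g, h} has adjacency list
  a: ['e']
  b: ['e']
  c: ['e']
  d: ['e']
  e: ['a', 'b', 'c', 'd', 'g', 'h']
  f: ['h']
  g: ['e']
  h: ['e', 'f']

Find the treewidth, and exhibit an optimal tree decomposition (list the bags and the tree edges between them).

Treewidth 1.
One such decomposition:
Bags: B1 = {c, e}  B2 = {e, h}  B3 = {f, h}  B4 = {a, e}  B5 = {b, e}  B6 = {d, e}  B7 = {e, g}
Tree: B1–B2, B2–B3, B2–B4, B1–B5, B2–B6, B4–B7

The largest bag has 2 vertices, giving width 1; this decomposition certifies tw(G) ≤ 1. Any graph with an edge has treewidth ≥ 1, and G has the edge c–e. The upper and lower bounds meet at 1, so that is the treewidth.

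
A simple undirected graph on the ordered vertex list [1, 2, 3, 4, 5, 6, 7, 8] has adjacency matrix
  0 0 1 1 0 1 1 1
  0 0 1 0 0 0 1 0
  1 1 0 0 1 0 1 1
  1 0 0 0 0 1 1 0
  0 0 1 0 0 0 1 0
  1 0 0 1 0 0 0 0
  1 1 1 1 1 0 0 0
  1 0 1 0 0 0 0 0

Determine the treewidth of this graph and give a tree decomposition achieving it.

Treewidth 2.
One such decomposition:
Bags: B1 = {2, 3, 7}  B2 = {1, 3, 7}  B3 = {3, 5, 7}  B4 = {1, 4, 7}  B5 = {1, 4, 6}  B6 = {1, 3, 8}
Tree: B1–B2, B1–B3, B2–B4, B4–B5, B2–B6

The largest bag has 3 vertices, giving width 2; this decomposition certifies tw(G) ≤ 2. Conversely, {1, 3, 8} is a clique of size 3, and the vertices of any clique must share a bag in every tree decomposition; so some bag has ≥ 3 vertices and tw(G) ≥ 2. Therefore the treewidth is 2.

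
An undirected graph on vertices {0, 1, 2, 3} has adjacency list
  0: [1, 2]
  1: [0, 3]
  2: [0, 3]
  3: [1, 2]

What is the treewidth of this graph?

A width-2 tree decomposition is:
Bags: B1 = {0, 1, 2}  B2 = {1, 2, 3}
Tree: B1–B2
Each bag holds 3 vertices, so the decomposition has width 2, which upper-bounds the treewidth. Since 2–0–1–3–2 is a cycle in G, G is not acyclic. Forests are exactly the graphs of treewidth ≤ 1, so tw(G) ≥ 2. Combining the bounds, tw(G) = 2.

2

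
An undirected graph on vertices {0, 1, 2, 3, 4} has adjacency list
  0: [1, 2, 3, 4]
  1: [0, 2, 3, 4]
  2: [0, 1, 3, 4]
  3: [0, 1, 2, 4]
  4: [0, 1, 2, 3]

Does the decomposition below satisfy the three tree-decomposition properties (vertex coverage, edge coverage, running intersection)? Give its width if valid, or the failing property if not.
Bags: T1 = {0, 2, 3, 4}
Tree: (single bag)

A tree decomposition must satisfy three properties: every vertex lies in some bag; for every edge, both endpoints lie together in some bag; and for every vertex, the bags containing it form a connected subtree. Here vertex 1 appears in no bag, so the decomposition is invalid.

No — vertex 1 appears in no bag.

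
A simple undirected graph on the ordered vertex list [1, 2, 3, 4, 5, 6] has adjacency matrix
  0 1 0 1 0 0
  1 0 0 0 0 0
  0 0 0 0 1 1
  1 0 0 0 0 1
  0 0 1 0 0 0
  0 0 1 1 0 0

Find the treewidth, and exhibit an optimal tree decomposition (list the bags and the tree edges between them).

Treewidth 1.
One such decomposition:
Bags: B1 = {3, 5}  B2 = {3, 6}  B3 = {4, 6}  B4 = {1, 4}  B5 = {1, 2}
Tree: B1–B2, B2–B3, B3–B4, B4–B5

The largest bag has 2 vertices, giving width 1; this decomposition certifies tw(G) ≤ 1. Any graph with an edge has treewidth ≥ 1, and G has the edge 5–3. Therefore the treewidth is 1.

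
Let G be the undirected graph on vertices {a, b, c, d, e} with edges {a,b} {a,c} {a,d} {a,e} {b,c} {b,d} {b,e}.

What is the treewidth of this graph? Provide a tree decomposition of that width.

Every bag has size at most 3, so the width is 3 − 1 = 2 and tw(G) ≤ 2. On the other hand G contains the 3-clique {a, b, d}. A clique must lie in a single bag of any decomposition, so no decomposition can have width below 2. Therefore the treewidth is 2.

Treewidth 2.
One such decomposition:
Bags: B1 = {a, b, e}  B2 = {a, b, c}  B3 = {a, b, d}
Tree: B1–B2, B2–B3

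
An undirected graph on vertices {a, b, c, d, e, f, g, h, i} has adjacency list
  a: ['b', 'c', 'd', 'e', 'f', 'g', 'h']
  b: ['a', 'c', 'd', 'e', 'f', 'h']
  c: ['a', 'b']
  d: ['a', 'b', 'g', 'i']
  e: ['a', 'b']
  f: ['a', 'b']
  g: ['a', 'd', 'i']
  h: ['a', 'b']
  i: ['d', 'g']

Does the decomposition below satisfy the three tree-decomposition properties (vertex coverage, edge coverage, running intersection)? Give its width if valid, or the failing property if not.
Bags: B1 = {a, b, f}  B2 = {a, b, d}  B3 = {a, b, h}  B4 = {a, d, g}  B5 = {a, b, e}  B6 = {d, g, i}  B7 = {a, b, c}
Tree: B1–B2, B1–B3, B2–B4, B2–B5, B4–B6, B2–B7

Every vertex of G appears in some bag (union = {a, b, c, d, e, f, g, h, i}); every edge is covered by a bag; and for each vertex v the set of bags containing v is connected in the bag tree. The decomposition is therefore valid. The largest bag has 3 vertices, so the width is 2.

Yes; width 2.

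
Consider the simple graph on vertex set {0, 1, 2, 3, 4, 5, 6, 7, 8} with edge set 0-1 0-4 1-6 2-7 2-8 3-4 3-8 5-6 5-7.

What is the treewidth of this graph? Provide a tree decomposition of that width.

The largest bag has 3 vertices, giving width 2; this decomposition certifies tw(G) ≤ 2. For the lower bound, G contains the cycle 3–4–0–1–6–5–7–2–8–3, so G is not a forest; only forests have treewidth ≤ 1, hence tw(G) ≥ 2. The upper and lower bounds meet at 2, so that is the treewidth.

Treewidth 2.
One such decomposition:
Bags: B1 = {0, 3, 4}  B2 = {0, 1, 3}  B3 = {1, 3, 6}  B4 = {3, 5, 6}  B5 = {3, 5, 7}  B6 = {2, 3, 7}  B7 = {2, 3, 8}
Tree: B1–B2, B2–B3, B3–B4, B4–B5, B5–B6, B6–B7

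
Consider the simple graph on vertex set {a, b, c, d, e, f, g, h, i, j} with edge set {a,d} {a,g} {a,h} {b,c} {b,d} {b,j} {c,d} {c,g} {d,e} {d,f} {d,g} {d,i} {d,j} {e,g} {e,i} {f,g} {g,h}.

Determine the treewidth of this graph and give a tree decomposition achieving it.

Every bag has size at most 3, so the width is 3 − 1 = 2 and tw(G) ≤ 2. For the lower bound, the 3 vertices {d, e, g} are pairwise adjacent, and any tree decomposition puts a clique entirely inside one bag — forcing width ≥ 2. Hence tw(G) = 2 exactly.

Treewidth 2.
One optimal decomposition is:
Bags: B1 = {d, e, g}  B2 = {d, e, i}  B3 = {a, d, g}  B4 = {d, f, g}  B5 = {c, d, g}  B6 = {b, c, d}  B7 = {b, d, j}  B8 = {a, g, h}
Tree: B1–B2, B1–B3, B3–B4, B3–B5, B5–B6, B6–B7, B3–B8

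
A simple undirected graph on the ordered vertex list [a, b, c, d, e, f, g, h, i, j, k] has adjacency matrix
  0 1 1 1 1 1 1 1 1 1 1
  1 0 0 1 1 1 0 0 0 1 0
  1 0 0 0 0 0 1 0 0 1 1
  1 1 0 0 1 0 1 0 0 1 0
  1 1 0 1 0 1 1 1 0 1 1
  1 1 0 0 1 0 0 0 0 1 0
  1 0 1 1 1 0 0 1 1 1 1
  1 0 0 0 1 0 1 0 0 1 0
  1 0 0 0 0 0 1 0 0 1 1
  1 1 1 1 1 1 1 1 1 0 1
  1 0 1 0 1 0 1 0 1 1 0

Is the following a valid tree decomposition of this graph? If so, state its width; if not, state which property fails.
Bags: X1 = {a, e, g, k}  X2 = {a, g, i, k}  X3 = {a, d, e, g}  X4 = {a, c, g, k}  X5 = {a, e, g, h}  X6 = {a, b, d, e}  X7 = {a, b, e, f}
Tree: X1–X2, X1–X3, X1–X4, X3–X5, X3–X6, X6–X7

No — vertex j appears in no bag.

A tree decomposition must satisfy three properties: every vertex lies in some bag; for every edge, both endpoints lie together in some bag; and for every vertex, the bags containing it form a connected subtree. Here vertex j appears in no bag, so the decomposition is invalid.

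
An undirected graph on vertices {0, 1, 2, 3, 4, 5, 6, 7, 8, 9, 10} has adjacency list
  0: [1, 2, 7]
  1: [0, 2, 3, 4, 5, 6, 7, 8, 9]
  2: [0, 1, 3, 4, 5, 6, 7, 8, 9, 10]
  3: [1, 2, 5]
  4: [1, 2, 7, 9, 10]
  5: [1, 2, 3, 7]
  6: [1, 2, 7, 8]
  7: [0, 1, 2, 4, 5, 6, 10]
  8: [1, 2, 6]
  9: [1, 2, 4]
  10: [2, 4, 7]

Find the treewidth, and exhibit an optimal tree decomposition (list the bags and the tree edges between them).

Treewidth 3.
One such decomposition:
Bags: B1 = {1, 2, 4, 7}  B2 = {1, 2, 5, 7}  B3 = {1, 2, 6, 7}  B4 = {1, 2, 4, 9}  B5 = {0, 1, 2, 7}  B6 = {2, 4, 7, 10}  B7 = {1, 2, 3, 5}  B8 = {1, 2, 6, 8}
Tree: B1–B2, B1–B3, B1–B4, B3–B5, B1–B6, B2–B7, B3–B8

The largest bag has 4 vertices, giving width 3; this decomposition certifies tw(G) ≤ 3. Conversely, {1, 2, 6, 8} is a clique of size 4, and the vertices of any clique must share a bag in every tree decomposition; so some bag has ≥ 4 vertices and tw(G) ≥ 3. The upper and lower bounds meet at 3, so that is the treewidth.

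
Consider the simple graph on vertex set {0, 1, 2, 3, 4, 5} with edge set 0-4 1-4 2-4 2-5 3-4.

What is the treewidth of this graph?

1

A width-1 tree decomposition is:
Bags: B1 = {3, 4}  B2 = {2, 4}  B3 = {0, 4}  B4 = {2, 5}  B5 = {1, 4}
Tree: B1–B2, B1–B3, B2–B4, B1–B5
The largest bag has 2 vertices, giving width 1; this decomposition certifies tw(G) ≤ 1. Any graph with an edge has treewidth ≥ 1, and G has the edge 3–4. Combining the bounds, tw(G) = 1.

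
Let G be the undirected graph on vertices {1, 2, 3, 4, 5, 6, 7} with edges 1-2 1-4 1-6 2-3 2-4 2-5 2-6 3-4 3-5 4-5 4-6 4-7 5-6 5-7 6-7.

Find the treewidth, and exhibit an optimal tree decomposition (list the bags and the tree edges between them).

The largest bag has 4 vertices, giving width 3; this decomposition certifies tw(G) ≤ 3. For the lower bound, the 4 vertices {1, 2, 4, 6} are pairwise adjacent, and any tree decomposition puts a clique entirely inside one bag — forcing width ≥ 3. Therefore the treewidth is 3.

Treewidth 3.
One optimal decomposition is:
Bags: B1 = {2, 3, 4, 5}  B2 = {2, 4, 5, 6}  B3 = {4, 5, 6, 7}  B4 = {1, 2, 4, 6}
Tree: B1–B2, B2–B3, B2–B4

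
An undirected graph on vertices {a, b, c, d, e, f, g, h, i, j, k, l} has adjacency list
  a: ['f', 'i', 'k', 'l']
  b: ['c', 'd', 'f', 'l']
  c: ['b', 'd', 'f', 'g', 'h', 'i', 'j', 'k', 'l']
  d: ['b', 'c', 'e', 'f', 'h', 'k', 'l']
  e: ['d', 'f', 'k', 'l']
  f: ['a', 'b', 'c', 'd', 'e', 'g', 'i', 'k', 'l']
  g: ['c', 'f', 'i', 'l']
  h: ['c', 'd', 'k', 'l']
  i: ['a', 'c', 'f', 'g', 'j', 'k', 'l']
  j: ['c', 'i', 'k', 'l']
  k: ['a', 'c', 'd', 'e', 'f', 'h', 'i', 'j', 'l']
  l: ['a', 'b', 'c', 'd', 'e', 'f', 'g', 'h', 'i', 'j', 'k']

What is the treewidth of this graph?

A width-4 tree decomposition is:
Bags: B1 = {c, d, f, k, l}  B2 = {c, f, i, k, l}  B3 = {a, f, i, k, l}  B4 = {c, i, j, k, l}  B5 = {c, f, g, i, l}  B6 = {d, e, f, k, l}  B7 = {b, c, d, f, l}  B8 = {c, d, h, k, l}
Tree: B1–B2, B2–B3, B2–B4, B2–B5, B1–B6, B1–B7, B1–B8
Every bag has size at most 5, so the width is 5 − 1 = 4 and tw(G) ≤ 4. Conversely, {c, i, j, k, l} is a clique of size 5, and the vertices of any clique must share a bag in every tree decomposition; so some bag has ≥ 5 vertices and tw(G) ≥ 4. Hence tw(G) = 4 exactly.

4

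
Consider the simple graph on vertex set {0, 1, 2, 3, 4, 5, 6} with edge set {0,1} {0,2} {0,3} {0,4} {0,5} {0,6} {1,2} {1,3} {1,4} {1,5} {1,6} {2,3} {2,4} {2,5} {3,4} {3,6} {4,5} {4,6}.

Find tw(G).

A width-4 tree decomposition is:
Bags: B1 = {0, 1, 2, 4, 5}  B2 = {0, 1, 2, 3, 4}  B3 = {0, 1, 3, 4, 6}
Tree: B1–B2, B2–B3
The largest bag has 5 vertices, giving width 4; this decomposition certifies tw(G) ≤ 4. On the other hand G contains the 5-clique {0, 1, 2, 3, 4}. A clique must lie in a single bag of any decomposition, so no decomposition can have width below 4. Hence tw(G) = 4 exactly.

4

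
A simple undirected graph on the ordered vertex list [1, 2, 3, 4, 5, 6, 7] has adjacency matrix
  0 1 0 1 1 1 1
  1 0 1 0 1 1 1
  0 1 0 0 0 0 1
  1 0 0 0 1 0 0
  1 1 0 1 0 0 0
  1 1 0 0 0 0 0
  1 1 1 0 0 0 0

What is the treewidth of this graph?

2

A width-2 tree decomposition is:
Bags: B1 = {1, 2, 5}  B2 = {1, 2, 7}  B3 = {1, 2, 6}  B4 = {2, 3, 7}  B5 = {1, 4, 5}
Tree: B1–B2, B2–B3, B2–B4, B1–B5
The largest bag has 3 vertices, giving width 2; this decomposition certifies tw(G) ≤ 2. For the lower bound, the 3 vertices {1, 2, 5} are pairwise adjacent, and any tree decomposition puts a clique entirely inside one bag — forcing width ≥ 2. The upper and lower bounds meet at 2, so that is the treewidth.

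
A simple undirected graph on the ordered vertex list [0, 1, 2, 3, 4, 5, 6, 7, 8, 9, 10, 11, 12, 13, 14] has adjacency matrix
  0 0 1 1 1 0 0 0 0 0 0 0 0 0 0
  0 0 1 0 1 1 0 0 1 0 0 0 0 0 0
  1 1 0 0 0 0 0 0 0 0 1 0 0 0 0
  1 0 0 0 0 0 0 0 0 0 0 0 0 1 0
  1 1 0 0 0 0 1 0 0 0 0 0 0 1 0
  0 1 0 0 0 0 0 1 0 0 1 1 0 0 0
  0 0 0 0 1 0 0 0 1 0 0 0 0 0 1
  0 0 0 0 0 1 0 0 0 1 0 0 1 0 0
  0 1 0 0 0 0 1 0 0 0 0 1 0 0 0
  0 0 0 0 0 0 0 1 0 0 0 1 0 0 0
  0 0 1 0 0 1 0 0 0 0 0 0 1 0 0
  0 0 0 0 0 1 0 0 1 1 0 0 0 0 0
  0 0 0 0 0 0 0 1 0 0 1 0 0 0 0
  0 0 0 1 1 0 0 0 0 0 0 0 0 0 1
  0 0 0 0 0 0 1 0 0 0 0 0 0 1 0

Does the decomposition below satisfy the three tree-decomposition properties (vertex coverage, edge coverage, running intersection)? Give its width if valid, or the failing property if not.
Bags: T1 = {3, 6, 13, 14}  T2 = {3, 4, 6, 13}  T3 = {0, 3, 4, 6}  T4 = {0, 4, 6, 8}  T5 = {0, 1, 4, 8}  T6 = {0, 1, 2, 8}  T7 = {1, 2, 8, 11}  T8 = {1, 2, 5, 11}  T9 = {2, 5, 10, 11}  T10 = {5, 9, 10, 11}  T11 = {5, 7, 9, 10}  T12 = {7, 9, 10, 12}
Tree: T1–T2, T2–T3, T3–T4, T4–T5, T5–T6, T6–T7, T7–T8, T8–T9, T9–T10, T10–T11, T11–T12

Checking the three conditions: (i) the bags cover all of {0, 1, 2, 3, 4, 5, 6, 7, 8, 9, 10, 11, 12, 13, 14}; (ii) for each edge, some bag contains both endpoints; (iii) the bags containing any fixed vertex form a subtree. All hold, so the decomposition is valid with width 4 − 1 = 3.

Yes; width 3.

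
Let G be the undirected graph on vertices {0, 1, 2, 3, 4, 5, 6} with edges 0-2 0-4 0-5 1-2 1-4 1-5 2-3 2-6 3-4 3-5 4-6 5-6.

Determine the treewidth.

A width-3 tree decomposition is:
Bags: B1 = {2, 3, 4, 5}  B2 = {2, 4, 5, 6}  B3 = {0, 2, 4, 5}  B4 = {1, 2, 4, 5}
Tree: B1–B2, B2–B3, B3–B4
The largest bag has 4 vertices, giving width 3; this decomposition certifies tw(G) ≤ 3. For the lower bound: the 4 vertex sets {3,4}, {2,6}, {5}, {0} are disjoint, each induces a connected subgraph, and every pair is joined by at least one edge of G. Contracting each set to a single vertex therefore yields K_{4} as a minor, and since treewidth is minor-monotone, tw(G) ≥ tw(K_{4}) = 3. Therefore the treewidth is 3.

3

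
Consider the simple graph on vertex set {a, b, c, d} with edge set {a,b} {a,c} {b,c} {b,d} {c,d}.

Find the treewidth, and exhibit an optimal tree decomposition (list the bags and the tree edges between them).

Every bag has size at most 3, so the width is 3 − 1 = 2 and tw(G) ≤ 2. Conversely, {b, c, d} is a clique of size 3, and the vertices of any clique must share a bag in every tree decomposition; so some bag has ≥ 3 vertices and tw(G) ≥ 2. Therefore the treewidth is 2.

Treewidth 2.
Bags: B1 = {a, b, c}  B2 = {b, c, d}
Tree: B1–B2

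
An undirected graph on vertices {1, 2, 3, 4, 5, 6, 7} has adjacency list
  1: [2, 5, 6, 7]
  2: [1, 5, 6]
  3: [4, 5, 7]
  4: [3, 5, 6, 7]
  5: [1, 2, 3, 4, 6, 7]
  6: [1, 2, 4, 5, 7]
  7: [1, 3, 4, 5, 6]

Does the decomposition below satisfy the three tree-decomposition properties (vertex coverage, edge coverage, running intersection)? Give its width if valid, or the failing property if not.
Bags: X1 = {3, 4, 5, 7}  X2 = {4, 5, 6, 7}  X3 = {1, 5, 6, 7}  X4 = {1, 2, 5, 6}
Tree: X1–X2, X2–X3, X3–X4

Yes; width 3.

Checking the three conditions: (i) the bags cover all of {1, 2, 3, 4, 5, 6, 7}; (ii) for each edge, some bag contains both endpoints; (iii) the bags containing any fixed vertex form a subtree. All hold, so the decomposition is valid with width 4 − 1 = 3.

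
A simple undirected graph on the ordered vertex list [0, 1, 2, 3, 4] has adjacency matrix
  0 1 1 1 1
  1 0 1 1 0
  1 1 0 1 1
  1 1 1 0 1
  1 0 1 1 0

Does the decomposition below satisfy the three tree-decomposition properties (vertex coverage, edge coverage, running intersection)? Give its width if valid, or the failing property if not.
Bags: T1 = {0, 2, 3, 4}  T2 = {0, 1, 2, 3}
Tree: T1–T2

Yes; width 3.

Vertex coverage: the bags together contain {0, 1, 2, 3, 4}, the full vertex set. Edge coverage: each edge of G has both endpoints in at least one bag. Running intersection: for every vertex, the bags containing it form a connected subtree. All three properties hold, so this is a valid tree decomposition of width max|bag| − 1 = 3, and hence tw(G) ≤ 3.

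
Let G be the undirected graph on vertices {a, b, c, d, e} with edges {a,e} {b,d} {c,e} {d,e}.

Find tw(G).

A width-1 tree decomposition is:
Bags: B1 = {a, e}  B2 = {d, e}  B3 = {b, d}  B4 = {c, e}
Tree: B1–B2, B2–B3, B1–B4
The largest bag has 2 vertices, giving width 1; this decomposition certifies tw(G) ≤ 1. Since G has at least one edge (e.g. e–a), it is not an edgeless graph, so tw(G) ≥ 1. Therefore the treewidth is 1.

1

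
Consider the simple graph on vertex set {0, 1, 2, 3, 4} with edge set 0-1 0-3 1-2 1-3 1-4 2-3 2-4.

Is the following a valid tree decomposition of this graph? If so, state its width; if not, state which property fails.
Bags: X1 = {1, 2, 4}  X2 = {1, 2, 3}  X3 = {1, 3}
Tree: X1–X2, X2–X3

A tree decomposition must satisfy three properties: every vertex lies in some bag; for every edge, both endpoints lie together in some bag; and for every vertex, the bags containing it form a connected subtree. Here vertex 0 appears in no bag, so the decomposition is invalid.

No — vertex 0 appears in no bag.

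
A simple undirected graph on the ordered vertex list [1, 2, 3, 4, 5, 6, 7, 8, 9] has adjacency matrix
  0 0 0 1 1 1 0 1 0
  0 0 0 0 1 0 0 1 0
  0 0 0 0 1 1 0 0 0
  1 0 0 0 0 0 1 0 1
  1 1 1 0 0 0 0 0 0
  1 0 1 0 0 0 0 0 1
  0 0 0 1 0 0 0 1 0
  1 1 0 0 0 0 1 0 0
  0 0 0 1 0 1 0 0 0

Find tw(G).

A width-3 tree decomposition is:
Bags: B1 = {3, 4, 6, 9}  B2 = {1, 3, 4, 6}  B3 = {1, 3, 4, 5}  B4 = {1, 4, 5, 7}  B5 = {1, 5, 7, 8}  B6 = {2, 5, 7, 8}
Tree: B1–B2, B2–B3, B3–B4, B4–B5, B5–B6
Every bag has size at most 4, so the width is 4 − 1 = 3 and tw(G) ≤ 3. For the lower bound: the 4 vertex sets {3,6,9}, {4}, {1}, {2,5,7,8} are disjoint, each induces a connected subgraph, and every pair is joined by at least one edge of G. Contracting each set to a single vertex therefore yields K_{4} as a minor, and since treewidth is minor-monotone, tw(G) ≥ tw(K_{4}) = 3. The upper and lower bounds meet at 3, so that is the treewidth.

3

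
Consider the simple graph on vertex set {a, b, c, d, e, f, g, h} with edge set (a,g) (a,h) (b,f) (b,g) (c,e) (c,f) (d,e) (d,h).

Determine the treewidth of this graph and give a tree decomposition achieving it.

The largest bag has 3 vertices, giving width 2; this decomposition certifies tw(G) ≤ 2. The edges c–e–d–h–a–g–b–f–c form a cycle, so G is not a tree and its treewidth is at least 2. Combining the bounds, tw(G) = 2.

Treewidth 2.
Bags: B1 = {c, d, e}  B2 = {c, d, h}  B3 = {a, c, h}  B4 = {a, c, g}  B5 = {b, c, g}  B6 = {b, c, f}
Tree: B1–B2, B2–B3, B3–B4, B4–B5, B5–B6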